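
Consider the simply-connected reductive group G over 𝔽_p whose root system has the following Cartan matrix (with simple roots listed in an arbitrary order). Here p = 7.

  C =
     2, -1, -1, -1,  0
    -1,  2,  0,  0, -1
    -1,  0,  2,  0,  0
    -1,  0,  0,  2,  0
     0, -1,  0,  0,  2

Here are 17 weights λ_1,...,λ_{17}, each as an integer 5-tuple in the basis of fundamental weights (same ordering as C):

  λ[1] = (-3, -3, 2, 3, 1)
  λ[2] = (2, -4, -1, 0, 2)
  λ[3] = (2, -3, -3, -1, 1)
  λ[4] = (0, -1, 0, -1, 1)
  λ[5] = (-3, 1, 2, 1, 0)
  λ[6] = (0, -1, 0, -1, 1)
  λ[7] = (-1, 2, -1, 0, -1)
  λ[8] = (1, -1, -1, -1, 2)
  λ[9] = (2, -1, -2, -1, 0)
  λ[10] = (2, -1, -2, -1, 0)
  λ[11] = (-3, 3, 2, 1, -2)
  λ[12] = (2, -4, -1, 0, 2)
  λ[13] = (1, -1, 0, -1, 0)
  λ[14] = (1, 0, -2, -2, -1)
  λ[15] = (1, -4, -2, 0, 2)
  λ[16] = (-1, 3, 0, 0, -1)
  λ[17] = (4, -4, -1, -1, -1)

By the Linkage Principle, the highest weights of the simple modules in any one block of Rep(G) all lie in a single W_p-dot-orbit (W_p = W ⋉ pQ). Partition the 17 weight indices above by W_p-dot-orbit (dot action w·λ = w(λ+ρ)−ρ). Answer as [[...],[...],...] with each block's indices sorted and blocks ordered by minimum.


D_5 Cartan matrix, 5 simple roots permuted; ρ=(1,1,1,1,1).

Ā_7 reps of the 17 weights (D_5, coords as presented):

  λ_1+ρ ↦ (1, 0, 1, 0, 2) · λ_2+ρ ↦ (0, 3, 0, 1, 0) · λ_3+ρ ↦ (0, 1, 1, 1, 0) · λ_4+ρ ↦ (1, 0, 1, 0, 2) · λ_5+ρ ↦ (2, 0, 1, 0, 1) · λ_6+ρ ↦ (1, 0, 1, 0, 2) · λ_7+ρ ↦ (0, 3, 0, 1, 0) · λ_8+ρ ↦ (2, 0, 0, 0, 3) · λ_9+ρ ↦ (2, 0, 1, 0, 1) · λ_10+ρ ↦ (2, 0, 1, 0, 1) · λ_11+ρ ↦ (2, 0, 1, 0, 1) · λ_12+ρ ↦ (0, 3, 0, 1, 0) · λ_13+ρ ↦ (2, 0, 1, 0, 1) · λ_14+ρ ↦ (0, 1, 1, 1, 0) · λ_15+ρ ↦ (0, 1, 1, 1, 0) · λ_16+ρ ↦ (0, 1, 1, 1, 0) · λ_17+ρ ↦ (2, 0, 0, 0, 3)

The 17 indices split into 5 linkage classes (same alcove rep ⇔ same W_7-dot-orbit):

[[1, 4, 6], [2, 7, 12], [3, 14, 15, 16], [5, 9, 10, 11, 13], [8, 17]]


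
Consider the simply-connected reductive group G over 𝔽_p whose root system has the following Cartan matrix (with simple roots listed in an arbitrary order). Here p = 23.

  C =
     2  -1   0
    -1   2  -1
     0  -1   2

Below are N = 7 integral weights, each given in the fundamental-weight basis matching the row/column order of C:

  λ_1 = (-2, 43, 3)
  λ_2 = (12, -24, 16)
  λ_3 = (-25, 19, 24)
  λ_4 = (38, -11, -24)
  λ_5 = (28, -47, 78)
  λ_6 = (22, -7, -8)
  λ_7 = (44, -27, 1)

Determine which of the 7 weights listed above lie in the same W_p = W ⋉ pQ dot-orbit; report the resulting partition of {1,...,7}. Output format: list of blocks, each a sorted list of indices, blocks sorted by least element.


A_3 Cartan matrix, 3 simple roots permuted; ρ=(1,1,1).

W_23-reps of the 7 weights in Ā_23 (same 3-coord order as C):

    λ_1+ρ ↦ (2, 1, 1)
    λ_2+ρ ↦ (10, 7, 6)
    λ_3+ρ ↦ (2, 1, 1)
    λ_4+ρ ↦ (10, 7, 6)
    λ_5+ρ ↦ (10, 7, 6)
    λ_6+ρ ↦ (10, 7, 6)
    λ_7+ρ ↦ (2, 1, 1)

Linkage partition of the 7 weights (2 classes, p=23):

[[1, 3, 7], [2, 4, 5, 6]]


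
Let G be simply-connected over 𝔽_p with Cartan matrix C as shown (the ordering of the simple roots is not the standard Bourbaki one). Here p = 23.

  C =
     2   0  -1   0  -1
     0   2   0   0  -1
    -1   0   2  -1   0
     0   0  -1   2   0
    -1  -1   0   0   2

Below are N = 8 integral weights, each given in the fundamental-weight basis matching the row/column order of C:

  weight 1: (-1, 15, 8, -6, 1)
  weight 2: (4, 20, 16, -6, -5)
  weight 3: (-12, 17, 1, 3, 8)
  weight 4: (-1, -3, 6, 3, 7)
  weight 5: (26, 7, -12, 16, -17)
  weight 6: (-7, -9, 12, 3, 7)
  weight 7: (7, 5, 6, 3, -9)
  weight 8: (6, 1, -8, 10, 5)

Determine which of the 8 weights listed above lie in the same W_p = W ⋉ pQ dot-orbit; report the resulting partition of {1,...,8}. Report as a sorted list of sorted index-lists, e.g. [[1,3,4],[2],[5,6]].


A_5 Cartan matrix, 5 simple roots permuted; ρ=(1,1,1,1,1).

λ_j+ρ reflected into Ā_23 (⟨·,θ^∨⟩≤23); 5-tuples as given:

  λ_1 → (0, 12, 4, 1, 2) · λ_2 → (1, 1, 1, 11, 4) · λ_3 → (0, 12, 4, 1, 2) · λ_4 → (0, 2, 7, 4, 6) · λ_5 → (0, 2, 7, 4, 6) · λ_6 → (0, 2, 7, 4, 6) · λ_7 → (0, 2, 7, 4, 6) · λ_8 → (0, 2, 7, 4, 6)

Partition of {1..8} into 3 W_23-dot-orbits:

[[1, 3], [2], [4, 5, 6, 7, 8]]


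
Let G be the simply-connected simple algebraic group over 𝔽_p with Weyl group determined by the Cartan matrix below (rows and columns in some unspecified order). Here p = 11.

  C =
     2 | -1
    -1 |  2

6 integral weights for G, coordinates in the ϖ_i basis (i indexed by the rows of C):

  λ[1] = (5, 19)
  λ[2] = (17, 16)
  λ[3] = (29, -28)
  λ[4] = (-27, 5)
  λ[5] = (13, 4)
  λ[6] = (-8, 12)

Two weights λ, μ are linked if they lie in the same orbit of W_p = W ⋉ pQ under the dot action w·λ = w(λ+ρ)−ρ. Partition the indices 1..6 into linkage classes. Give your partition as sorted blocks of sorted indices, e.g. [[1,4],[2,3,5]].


A_2 Cartan matrix, 2 simple roots permuted; ρ=(1,1).

W_11-reps of the 6 weights in Ā_11 (same 2-coord order as C):

  λ_1 → (5, 4)
  λ_2 → (5, 4)
  λ_3 → (3, 3)
  λ_4 → (5, 4)
  λ_5 → (3, 3)
  λ_6 → (5, 4)

Linkage partition of the 6 weights (2 classes, p=11):

[[1, 2, 4, 6], [3, 5]]


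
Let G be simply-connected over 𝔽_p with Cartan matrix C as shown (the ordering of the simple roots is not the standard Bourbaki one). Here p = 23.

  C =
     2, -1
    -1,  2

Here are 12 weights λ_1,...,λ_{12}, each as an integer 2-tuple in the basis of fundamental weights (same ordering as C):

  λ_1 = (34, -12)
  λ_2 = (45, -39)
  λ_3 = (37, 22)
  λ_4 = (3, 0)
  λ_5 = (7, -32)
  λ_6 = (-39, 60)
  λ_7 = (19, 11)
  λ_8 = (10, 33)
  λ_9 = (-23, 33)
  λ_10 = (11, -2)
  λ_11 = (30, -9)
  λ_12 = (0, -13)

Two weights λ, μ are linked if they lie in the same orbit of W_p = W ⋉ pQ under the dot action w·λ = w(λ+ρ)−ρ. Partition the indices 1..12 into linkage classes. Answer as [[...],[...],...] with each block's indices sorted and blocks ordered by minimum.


Root system A_2: the 2×2 matrix C matches after relabeling.

Alcove-folded reps (p=23, 12 weights, presented ϖ-order):

  [1] (11, 1)
  [2] (15, 0)
  [3] (15, 0)
  [4] (4, 1)
  [5] (15, 0)
  [6] (15, 0)
  [7] (11, 3)
  [8] (11, 1)
  [9] (11, 1)
  [10] (11, 1)
  [11] (15, 0)
  [12] (11, 1)

Grouping the 12 weights by Ā_23-representative: 4 linkage classes.

[[1, 8, 9, 10, 12], [2, 3, 5, 6, 11], [4], [7]]


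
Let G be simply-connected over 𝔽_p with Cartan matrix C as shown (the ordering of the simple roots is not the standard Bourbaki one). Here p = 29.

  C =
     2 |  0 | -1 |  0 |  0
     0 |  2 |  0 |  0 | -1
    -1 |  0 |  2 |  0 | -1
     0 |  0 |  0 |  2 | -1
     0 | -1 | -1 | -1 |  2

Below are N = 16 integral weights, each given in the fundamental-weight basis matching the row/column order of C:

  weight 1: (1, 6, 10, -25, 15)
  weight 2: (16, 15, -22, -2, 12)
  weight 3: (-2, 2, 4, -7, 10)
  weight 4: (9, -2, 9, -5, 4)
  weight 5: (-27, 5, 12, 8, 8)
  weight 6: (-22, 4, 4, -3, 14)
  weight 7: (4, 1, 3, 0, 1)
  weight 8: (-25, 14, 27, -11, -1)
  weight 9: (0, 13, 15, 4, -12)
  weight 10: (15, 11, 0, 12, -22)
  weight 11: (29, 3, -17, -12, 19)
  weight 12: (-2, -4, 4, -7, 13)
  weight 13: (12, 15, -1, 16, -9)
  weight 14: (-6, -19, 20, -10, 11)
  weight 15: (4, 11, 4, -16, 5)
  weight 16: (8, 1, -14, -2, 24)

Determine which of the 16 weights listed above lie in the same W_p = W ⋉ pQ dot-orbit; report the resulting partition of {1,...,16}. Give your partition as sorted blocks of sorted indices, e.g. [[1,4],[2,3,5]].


Dynkin diagram of C (from the 8 off-diagonal −1 entries): D_5.

Alcove-folded reps (p=29, 16 weights, presented ϖ-order):

  1: (5, 1, 2, 16, 0)
  2: (4, 7, 0, 8, 1)
  3: (1, 3, 4, 6, 5)
  4: (10, 1, 4, 4, 0)
  5: (5, 2, 4, 1, 2)
  6: (5, 2, 4, 1, 2)
  7: (5, 2, 4, 1, 2)
  8: (10, 1, 4, 4, 0)
  9: (1, 3, 4, 6, 5)
  10: (4, 7, 0, 8, 1)
  11: (5, 2, 4, 1, 2)
  12: (1, 3, 4, 6, 5)
  13: (4, 7, 0, 8, 1)
  14: (1, 3, 4, 6, 5)
  15: (1, 3, 4, 6, 5)
  16: (5, 2, 4, 1, 2)

Linkage partition of the 16 weights (5 classes, p=29):

[[1], [2, 10, 13], [3, 9, 12, 14, 15], [4, 8], [5, 6, 7, 11, 16]]


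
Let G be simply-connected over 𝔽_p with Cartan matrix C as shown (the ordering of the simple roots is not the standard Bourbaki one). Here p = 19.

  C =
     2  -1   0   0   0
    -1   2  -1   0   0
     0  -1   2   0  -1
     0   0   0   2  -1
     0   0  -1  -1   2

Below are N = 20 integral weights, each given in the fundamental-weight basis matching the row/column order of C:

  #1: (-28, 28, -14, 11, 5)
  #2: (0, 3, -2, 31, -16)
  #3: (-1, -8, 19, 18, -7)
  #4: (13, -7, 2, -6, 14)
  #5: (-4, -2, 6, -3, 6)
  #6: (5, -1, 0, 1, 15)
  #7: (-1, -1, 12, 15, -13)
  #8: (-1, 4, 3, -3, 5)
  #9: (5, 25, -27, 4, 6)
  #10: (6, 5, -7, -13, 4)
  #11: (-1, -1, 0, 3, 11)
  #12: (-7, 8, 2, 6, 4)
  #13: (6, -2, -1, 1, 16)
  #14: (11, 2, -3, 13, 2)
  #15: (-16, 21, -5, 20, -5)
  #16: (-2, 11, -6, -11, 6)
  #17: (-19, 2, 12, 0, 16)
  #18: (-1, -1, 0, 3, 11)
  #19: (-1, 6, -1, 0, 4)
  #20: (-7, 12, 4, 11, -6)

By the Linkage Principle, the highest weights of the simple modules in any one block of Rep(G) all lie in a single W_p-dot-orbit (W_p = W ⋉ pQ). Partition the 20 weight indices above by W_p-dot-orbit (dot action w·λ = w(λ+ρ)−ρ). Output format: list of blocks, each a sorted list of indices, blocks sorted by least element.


Dynkin diagram of C (from the 8 off-diagonal −1 entries): A_5.

Folding the 20 weights λ_j+ρ into Ā_19 (reps in the given 5-coord order):

  λ_1+ρ ↦ (1, 3, 3, 2, 5) · λ_2+ρ ↦ (1, 1, 2, 3, 1) · λ_3+ρ ↦ (0, 7, 0, 1, 5) · λ_4+ρ ↦ (1, 3, 3, 2, 5) · λ_5+ρ ↦ (1, 3, 3, 2, 5) · λ_6+ρ ↦ (0, 0, 1, 4, 12) · λ_7+ρ ↦ (0, 0, 1, 4, 12) · λ_8+ρ ↦ (0, 5, 4, 2, 4) · λ_9+ρ ↦ (0, 7, 0, 1, 5) · λ_10+ρ ↦ (0, 7, 0, 1, 5) · λ_11+ρ ↦ (0, 0, 1, 4, 12) · λ_12+ρ ↦ (1, 3, 3, 2, 5) · λ_13+ρ ↦ (0, 0, 1, 4, 12) · λ_14+ρ ↦ (1, 1, 2, 3, 1) · λ_15+ρ ↦ (1, 1, 2, 3, 1) · λ_16+ρ ↦ (1, 3, 3, 2, 5) · λ_17+ρ ↦ (1, 1, 2, 3, 1) · λ_18+ρ ↦ (0, 0, 1, 4, 12) · λ_19+ρ ↦ (0, 7, 0, 1, 5) · λ_20+ρ ↦ (0, 7, 0, 1, 5)

These 20 weights hit 5 W_19-dot-orbits; sizes (5, 4, 5, 5, 1):

[[1, 4, 5, 12, 16], [2, 14, 15, 17], [3, 9, 10, 19, 20], [6, 7, 11, 13, 18], [8]]


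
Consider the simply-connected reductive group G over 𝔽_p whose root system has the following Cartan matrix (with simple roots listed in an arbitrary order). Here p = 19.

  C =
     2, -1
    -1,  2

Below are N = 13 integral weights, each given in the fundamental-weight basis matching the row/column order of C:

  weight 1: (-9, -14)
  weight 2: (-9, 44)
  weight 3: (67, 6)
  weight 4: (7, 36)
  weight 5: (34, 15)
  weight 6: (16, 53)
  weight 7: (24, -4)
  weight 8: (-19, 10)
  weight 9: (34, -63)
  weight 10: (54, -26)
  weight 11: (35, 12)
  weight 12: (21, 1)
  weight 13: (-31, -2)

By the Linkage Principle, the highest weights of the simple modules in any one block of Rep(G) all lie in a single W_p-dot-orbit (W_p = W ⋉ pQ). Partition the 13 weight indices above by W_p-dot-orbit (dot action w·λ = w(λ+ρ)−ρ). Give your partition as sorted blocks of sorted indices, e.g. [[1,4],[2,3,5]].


Cartan matrix: type A_2 (|W|=6); un-permuting the 2 rows.

λ_j+ρ reflected into Ā_19 (⟨·,θ^∨⟩≤19); 2-tuples as given:

  λ_1+ρ ↦ (11, 6) · λ_2+ρ ↦ (11, 7) · λ_3+ρ ↦ (11, 7) · λ_4+ρ ↦ (11, 7) · λ_5+ρ ↦ (13, 3) · λ_6+ρ ↦ (14, 3) · λ_7+ρ ↦ (13, 3) · λ_8+ρ ↦ (11, 7) · λ_9+ρ ↦ (3, 11) · λ_10+ρ ↦ (11, 6) · λ_11+ρ ↦ (11, 6) · λ_12+ρ ↦ (14, 3) · λ_13+ρ ↦ (11, 7)

Linkage partition of the 13 weights (5 classes, p=19):

[[1, 10, 11], [2, 3, 4, 8, 13], [5, 7], [6, 12], [9]]


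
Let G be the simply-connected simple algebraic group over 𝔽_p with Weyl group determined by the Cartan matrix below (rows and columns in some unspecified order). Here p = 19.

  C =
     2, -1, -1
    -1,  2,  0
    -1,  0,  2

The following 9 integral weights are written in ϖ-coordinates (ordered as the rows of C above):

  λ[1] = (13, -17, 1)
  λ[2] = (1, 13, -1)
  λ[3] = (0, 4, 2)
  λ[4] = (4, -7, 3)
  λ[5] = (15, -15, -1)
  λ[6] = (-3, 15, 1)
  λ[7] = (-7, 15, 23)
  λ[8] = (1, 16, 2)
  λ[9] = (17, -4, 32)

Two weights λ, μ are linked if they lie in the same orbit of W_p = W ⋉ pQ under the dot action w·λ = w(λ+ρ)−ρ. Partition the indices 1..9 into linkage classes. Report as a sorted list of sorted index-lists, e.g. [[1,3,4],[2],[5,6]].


Dynkin diagram of C (from the 4 off-diagonal −1 entries): A_3.

Ā_19 reps of the 9 weights (A_3, coords as presented):

  1: (2, 14, 0)
  2: (2, 14, 0)
  3: (1, 5, 3)
  4: (1, 5, 3)
  5: (2, 14, 0)
  6: (2, 14, 0)
  7: (1, 5, 3)
  8: (2, 14, 0)
  9: (1, 5, 3)

The 9 indices split into 2 linkage classes (same alcove rep ⇔ same W_19-dot-orbit):

[[1, 2, 5, 6, 8], [3, 4, 7, 9]]


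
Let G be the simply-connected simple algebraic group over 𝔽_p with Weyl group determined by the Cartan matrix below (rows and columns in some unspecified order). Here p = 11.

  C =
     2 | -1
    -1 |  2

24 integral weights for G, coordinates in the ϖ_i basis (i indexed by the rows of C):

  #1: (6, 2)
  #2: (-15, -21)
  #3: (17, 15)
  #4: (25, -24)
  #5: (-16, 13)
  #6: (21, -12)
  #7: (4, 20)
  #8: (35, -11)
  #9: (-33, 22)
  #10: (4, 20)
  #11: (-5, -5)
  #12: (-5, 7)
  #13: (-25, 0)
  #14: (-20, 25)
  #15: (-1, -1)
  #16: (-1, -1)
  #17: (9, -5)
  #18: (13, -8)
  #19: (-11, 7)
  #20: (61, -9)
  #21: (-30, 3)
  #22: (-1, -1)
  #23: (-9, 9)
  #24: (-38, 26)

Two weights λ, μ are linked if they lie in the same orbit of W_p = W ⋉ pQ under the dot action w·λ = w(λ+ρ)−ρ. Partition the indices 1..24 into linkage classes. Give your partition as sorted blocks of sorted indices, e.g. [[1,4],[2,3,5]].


A_2 Cartan matrix, 2 simple roots permuted; ρ=(1,1).

λ_j+ρ reflected into Ā_11 (⟨·,θ^∨⟩≤11); 2-tuples as given:

  [1] (7, 3) · [2] (8, 2) · [3] (6, 4) · [4] (7, 3) · [5] (7, 3) · [6] (0, 0) · [7] (6, 4) · [8] (7, 3) · [9] (9, 1) · [10] (6, 4) · [11] (4, 4) · [12] (4, 4) · [13] (9, 1) · [14] (4, 4) · [15] (0, 0) · [16] (0, 0) · [17] (6, 4) · [18] (4, 4) · [19] (8, 2) · [20] (7, 3) · [21] (4, 4) · [22] (0, 0) · [23] (8, 2) · [24] (6, 4)

Linkage partition of the 24 weights (6 classes, p=11):

[[1, 4, 5, 8, 20], [2, 19, 23], [3, 7, 10, 17, 24], [6, 15, 16, 22], [9, 13], [11, 12, 14, 18, 21]]


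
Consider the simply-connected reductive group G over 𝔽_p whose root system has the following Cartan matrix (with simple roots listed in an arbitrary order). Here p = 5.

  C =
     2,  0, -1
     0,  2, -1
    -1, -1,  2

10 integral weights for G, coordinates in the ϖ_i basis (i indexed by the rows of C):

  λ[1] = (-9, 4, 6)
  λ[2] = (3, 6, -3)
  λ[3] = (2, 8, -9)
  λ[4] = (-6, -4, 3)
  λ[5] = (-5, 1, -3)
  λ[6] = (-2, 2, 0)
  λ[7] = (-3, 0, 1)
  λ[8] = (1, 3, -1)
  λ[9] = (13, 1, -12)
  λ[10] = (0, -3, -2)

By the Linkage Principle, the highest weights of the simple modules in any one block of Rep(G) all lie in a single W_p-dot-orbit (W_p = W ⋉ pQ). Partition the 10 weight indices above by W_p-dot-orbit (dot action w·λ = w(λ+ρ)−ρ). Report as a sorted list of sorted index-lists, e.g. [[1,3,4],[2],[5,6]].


A_3 Cartan matrix, 3 simple roots permuted; ρ=(1,1,1).

λ_j+ρ reflected into Ā_5 (⟨·,θ^∨⟩≤5); 3-tuples as given:

    [1] (2, 1, 0)
    [2] (2, 1, 0)
    [3] (1, 3, 0)
    [4] (1, 1, 3)
    [5] (1, 3, 0)
    [6] (1, 3, 0)
    [7] (2, 1, 0)
    [8] (1, 3, 0)
    [9] (1, 3, 0)
    [10] (2, 1, 0)

The 10 indices split into 3 linkage classes (same alcove rep ⇔ same W_5-dot-orbit):

[[1, 2, 7, 10], [3, 5, 6, 8, 9], [4]]


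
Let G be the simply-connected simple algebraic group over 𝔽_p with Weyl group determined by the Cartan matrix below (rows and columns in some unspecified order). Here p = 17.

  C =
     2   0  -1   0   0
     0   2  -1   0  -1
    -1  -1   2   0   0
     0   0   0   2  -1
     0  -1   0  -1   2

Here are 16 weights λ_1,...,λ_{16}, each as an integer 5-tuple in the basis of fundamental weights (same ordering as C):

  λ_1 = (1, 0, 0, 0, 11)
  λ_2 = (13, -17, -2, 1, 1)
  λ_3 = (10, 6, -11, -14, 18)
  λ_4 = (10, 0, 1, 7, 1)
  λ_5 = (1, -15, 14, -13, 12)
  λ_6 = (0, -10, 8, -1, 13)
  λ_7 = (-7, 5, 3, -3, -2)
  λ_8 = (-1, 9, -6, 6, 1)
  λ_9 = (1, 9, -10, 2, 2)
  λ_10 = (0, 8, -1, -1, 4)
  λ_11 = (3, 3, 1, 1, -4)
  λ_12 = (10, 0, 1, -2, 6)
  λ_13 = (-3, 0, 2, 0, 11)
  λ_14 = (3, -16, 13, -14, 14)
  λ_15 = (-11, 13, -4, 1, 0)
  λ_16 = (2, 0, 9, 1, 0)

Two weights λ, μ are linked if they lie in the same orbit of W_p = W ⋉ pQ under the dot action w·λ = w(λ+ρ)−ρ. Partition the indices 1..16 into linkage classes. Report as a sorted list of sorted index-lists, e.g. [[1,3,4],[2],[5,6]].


C ↔ A_5 under row/col permutation; |W(A_5)| = 720.

Ā_17 reps of the 16 weights (A_5, coords as presented):

    λ_1+ρ ↦ (2, 1, 1, 1, 12)
    λ_2+ρ ↦ (2, 1, 1, 1, 12)
    λ_3+ρ ↦ (7, 1, 2, 3, 3)
    λ_4+ρ ↦ (4, 1, 2, 1, 2)
    λ_5+ρ ↦ (2, 1, 1, 1, 12)
    λ_6+ρ ↦ (1, 9, 0, 0, 5)
    λ_7+ρ ↦ (4, 1, 2, 1, 2)
    λ_8+ρ ↦ (3, 5, 0, 5, 2)
    λ_9+ρ ↦ (7, 1, 2, 3, 3)
    λ_10+ρ ↦ (1, 9, 0, 0, 5)
    λ_11+ρ ↦ (4, 1, 2, 1, 2)
    λ_12+ρ ↦ (7, 1, 2, 3, 3)
    λ_13+ρ ↦ (2, 1, 1, 1, 12)
    λ_14+ρ ↦ (2, 1, 1, 1, 12)
    λ_15+ρ ↦ (3, 1, 10, 2, 1)
    λ_16+ρ ↦ (3, 1, 10, 2, 1)

Partition of {1..16} into 6 W_17-dot-orbits:

[[1, 2, 5, 13, 14], [3, 9, 12], [4, 7, 11], [6, 10], [8], [15, 16]]


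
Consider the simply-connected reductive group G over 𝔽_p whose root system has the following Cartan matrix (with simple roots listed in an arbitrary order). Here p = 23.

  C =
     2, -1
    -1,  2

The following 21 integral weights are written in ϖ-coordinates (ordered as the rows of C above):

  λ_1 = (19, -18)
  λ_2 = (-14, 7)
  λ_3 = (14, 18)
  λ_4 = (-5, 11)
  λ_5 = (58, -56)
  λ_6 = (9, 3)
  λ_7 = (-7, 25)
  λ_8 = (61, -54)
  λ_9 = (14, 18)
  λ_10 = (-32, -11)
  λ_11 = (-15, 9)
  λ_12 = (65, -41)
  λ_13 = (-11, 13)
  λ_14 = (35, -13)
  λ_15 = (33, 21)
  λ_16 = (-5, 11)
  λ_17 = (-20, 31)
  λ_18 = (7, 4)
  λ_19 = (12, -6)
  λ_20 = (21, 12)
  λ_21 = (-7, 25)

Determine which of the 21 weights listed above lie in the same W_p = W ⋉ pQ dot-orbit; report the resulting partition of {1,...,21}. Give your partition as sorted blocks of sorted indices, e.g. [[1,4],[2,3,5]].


Root system A_2: the 2×2 matrix C matches after relabeling.

Ā_23 reps of the 21 weights (A_2, coords as presented):

  λ_1 → (3, 17);  λ_2 → (8, 5);  λ_3 → (4, 8);  λ_4 → (4, 8);  λ_5 → (10, 4);  λ_6 → (10, 4);  λ_7 → (3, 17);  λ_8 → (7, 9);  λ_9 → (4, 8);  λ_10 → (8, 5);  λ_11 → (10, 4);  λ_12 → (3, 17);  λ_13 → (10, 4);  λ_14 → (10, 1);  λ_15 → (10, 1);  λ_16 → (4, 8);  λ_17 → (10, 4);  λ_18 → (8, 5);  λ_19 → (8, 5);  λ_20 → (10, 1);  λ_21 → (3, 17)

These 21 weights hit 6 W_23-dot-orbits; sizes (4, 4, 4, 5, 1, 3):

[[1, 7, 12, 21], [2, 10, 18, 19], [3, 4, 9, 16], [5, 6, 11, 13, 17], [8], [14, 15, 20]]


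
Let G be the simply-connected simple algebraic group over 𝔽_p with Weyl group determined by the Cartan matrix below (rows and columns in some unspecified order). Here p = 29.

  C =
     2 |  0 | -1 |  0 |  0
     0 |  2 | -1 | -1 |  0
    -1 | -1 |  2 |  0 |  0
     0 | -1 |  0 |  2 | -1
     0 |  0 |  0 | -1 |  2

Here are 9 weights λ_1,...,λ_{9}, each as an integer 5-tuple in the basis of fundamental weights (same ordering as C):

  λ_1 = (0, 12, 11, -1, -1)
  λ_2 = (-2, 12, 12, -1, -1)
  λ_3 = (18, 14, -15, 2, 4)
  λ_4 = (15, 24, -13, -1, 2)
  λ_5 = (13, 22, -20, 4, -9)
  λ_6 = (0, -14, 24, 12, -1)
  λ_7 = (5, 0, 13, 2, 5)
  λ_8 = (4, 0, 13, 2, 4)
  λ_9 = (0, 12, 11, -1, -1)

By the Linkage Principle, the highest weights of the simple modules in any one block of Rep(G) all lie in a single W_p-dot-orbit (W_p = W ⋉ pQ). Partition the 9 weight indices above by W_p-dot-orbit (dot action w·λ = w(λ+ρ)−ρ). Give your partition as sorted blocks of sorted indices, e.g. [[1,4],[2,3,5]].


Cartan matrix: type A_5 (|W|=720); un-permuting the 5 rows.

Folding the 9 weights λ_j+ρ into Ā_29 (reps in the given 5-coord order):

  1: (1, 13, 12, 0, 0) · 2: (1, 13, 12, 0, 0) · 3: (5, 1, 14, 3, 5) · 4: (1, 13, 12, 0, 0) · 5: (5, 1, 14, 3, 5) · 6: (1, 13, 12, 0, 0) · 7: (5, 1, 14, 3, 5) · 8: (5, 1, 14, 3, 5) · 9: (1, 13, 12, 0, 0)

Grouping the 9 weights by Ā_29-representative: 2 linkage classes.

[[1, 2, 4, 6, 9], [3, 5, 7, 8]]


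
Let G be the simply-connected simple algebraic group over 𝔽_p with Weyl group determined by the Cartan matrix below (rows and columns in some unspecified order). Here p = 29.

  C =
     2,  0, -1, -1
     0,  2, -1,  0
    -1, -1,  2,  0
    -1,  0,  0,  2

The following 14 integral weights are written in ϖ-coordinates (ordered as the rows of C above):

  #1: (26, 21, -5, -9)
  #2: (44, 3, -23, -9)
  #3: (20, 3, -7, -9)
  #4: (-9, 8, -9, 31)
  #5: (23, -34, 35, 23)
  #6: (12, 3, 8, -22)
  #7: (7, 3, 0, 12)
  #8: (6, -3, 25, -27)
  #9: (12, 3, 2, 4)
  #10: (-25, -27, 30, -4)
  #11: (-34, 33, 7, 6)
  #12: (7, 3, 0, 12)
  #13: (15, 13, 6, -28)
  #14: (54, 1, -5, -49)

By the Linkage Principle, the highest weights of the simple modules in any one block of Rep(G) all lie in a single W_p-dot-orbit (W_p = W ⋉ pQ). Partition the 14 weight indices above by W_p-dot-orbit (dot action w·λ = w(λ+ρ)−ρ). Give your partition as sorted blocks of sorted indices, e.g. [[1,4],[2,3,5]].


C ↔ A_4 under row/col permutation; |W(A_4)| = 120.

W_29-reps of the 14 weights in Ā_29 (same 4-coord order as C):

  λ_1 → (7, 2, 4, 8) · λ_2 → (7, 2, 4, 8) · λ_3 → (7, 2, 4, 8) · λ_4 → (8, 4, 1, 13) · λ_5 → (19, 2, 3, 3) · λ_6 → (8, 4, 1, 13) · λ_7 → (8, 4, 1, 13) · λ_8 → (19, 2, 3, 3) · λ_9 → (13, 4, 3, 5) · λ_10 → (19, 2, 3, 3) · λ_11 → (13, 4, 3, 5) · λ_12 → (8, 4, 1, 13) · λ_13 → (7, 2, 4, 8) · λ_14 → (19, 2, 3, 3)

Partition of {1..14} into 4 W_29-dot-orbits:

[[1, 2, 3, 13], [4, 6, 7, 12], [5, 8, 10, 14], [9, 11]]


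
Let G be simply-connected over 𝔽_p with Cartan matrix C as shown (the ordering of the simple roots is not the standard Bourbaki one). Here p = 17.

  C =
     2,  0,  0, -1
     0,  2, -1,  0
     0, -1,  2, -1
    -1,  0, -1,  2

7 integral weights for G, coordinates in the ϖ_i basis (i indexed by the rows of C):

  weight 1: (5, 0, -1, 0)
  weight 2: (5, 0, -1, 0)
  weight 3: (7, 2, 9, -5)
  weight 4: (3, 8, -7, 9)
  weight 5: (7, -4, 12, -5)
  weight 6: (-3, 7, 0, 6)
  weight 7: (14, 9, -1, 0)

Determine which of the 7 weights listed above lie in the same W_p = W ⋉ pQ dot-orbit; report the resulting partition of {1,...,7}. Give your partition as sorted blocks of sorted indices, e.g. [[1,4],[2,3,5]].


C ↔ A_4 under row/col permutation; |W(A_4)| = 120.

Folding the 7 weights λ_j+ρ into Ā_17 (reps in the given 4-coord order):

    λ_1 → (6, 1, 0, 1)
    λ_2 → (6, 1, 0, 1)
    λ_3 → (4, 3, 6, 4)
    λ_4 → (4, 3, 6, 4)
    λ_5 → (4, 3, 6, 4)
    λ_6 → (2, 8, 1, 5)
    λ_7 → (6, 1, 0, 1)

Partition of {1..7} into 3 W_17-dot-orbits:

[[1, 2, 7], [3, 4, 5], [6]]


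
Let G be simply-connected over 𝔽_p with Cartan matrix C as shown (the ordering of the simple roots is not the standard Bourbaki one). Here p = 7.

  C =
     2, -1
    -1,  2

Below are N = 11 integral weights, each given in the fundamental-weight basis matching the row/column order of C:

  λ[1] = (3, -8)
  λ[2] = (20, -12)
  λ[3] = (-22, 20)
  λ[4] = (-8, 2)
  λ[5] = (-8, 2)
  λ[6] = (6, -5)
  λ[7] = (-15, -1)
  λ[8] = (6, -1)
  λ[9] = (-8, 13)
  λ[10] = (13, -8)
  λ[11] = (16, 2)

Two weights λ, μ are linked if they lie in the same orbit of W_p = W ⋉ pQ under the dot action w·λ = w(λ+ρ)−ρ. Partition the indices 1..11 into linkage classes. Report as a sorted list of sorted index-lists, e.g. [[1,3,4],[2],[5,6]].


C ↔ A_2 under row/col permutation; |W(A_2)| = 6.

Alcove-folded reps (p=7, 11 weights, presented ϖ-order):

  λ_1+ρ ↦ (3, 4);  λ_2+ρ ↦ (3, 4);  λ_3+ρ ↦ (0, 0);  λ_4+ρ ↦ (3, 4);  λ_5+ρ ↦ (3, 4);  λ_6+ρ ↦ (3, 4);  λ_7+ρ ↦ (7, 0);  λ_8+ρ ↦ (7, 0);  λ_9+ρ ↦ (0, 0);  λ_10+ρ ↦ (0, 0);  λ_11+ρ ↦ (3, 1)

Partition of {1..11} into 4 W_7-dot-orbits:

[[1, 2, 4, 5, 6], [3, 9, 10], [7, 8], [11]]


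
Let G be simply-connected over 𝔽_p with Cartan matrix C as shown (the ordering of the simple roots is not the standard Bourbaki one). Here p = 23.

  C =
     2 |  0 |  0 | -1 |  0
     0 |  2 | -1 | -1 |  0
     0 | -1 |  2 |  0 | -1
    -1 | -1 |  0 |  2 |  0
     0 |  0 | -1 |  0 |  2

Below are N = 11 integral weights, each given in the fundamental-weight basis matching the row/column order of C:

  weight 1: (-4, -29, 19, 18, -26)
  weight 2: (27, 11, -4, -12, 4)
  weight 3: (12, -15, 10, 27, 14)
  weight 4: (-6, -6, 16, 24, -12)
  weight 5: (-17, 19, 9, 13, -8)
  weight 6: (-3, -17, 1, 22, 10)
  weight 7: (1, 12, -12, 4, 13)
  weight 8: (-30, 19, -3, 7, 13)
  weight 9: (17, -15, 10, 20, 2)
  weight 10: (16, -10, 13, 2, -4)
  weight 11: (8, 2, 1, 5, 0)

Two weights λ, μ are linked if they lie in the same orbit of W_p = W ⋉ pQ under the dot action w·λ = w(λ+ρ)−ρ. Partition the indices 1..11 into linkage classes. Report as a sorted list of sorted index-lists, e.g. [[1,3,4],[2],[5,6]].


C ↔ A_5 under row/col permutation; |W(A_5)| = 720.

W_23-reps of the 11 weights in Ā_23 (same 5-coord order as C):

  1: (5, 3, 6, 4, 2) · 2: (9, 3, 2, 6, 1) · 3: (5, 3, 6, 4, 2) · 4: (9, 3, 2, 6, 1) · 5: (2, 2, 11, 5, 3) · 6: (2, 2, 11, 5, 3) · 7: (2, 2, 11, 5, 3) · 8: (9, 3, 2, 6, 1) · 9: (2, 2, 11, 5, 3) · 10: (9, 3, 2, 6, 1) · 11: (9, 3, 2, 6, 1)

Grouping the 11 weights by Ā_23-representative: 3 linkage classes.

[[1, 3], [2, 4, 8, 10, 11], [5, 6, 7, 9]]


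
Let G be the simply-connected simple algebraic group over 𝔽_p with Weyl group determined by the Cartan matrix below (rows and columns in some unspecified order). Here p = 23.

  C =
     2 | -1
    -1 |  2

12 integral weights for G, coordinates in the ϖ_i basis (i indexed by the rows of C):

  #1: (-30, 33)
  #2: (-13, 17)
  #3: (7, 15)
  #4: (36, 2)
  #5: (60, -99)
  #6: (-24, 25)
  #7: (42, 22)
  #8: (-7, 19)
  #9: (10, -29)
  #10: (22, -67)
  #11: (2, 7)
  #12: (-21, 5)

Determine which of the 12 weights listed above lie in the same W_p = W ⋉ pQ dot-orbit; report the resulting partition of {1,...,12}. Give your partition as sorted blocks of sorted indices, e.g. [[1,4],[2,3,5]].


Type A_2, rank 2, |W|=6; reorder rows/cols to standard.

W_23-reps of the 12 weights in Ā_23 (same 2-coord order as C):

  λ_1 → (12, 6) · λ_2 → (12, 6) · λ_3 → (7, 15) · λ_4 → (6, 14) · λ_5 → (9, 6) · λ_6 → (20, 0) · λ_7 → (20, 0) · λ_8 → (6, 14) · λ_9 → (12, 6) · λ_10 → (20, 0) · λ_11 → (3, 8) · λ_12 → (6, 14)

The 12 indices split into 6 linkage classes (same alcove rep ⇔ same W_23-dot-orbit):

[[1, 2, 9], [3], [4, 8, 12], [5], [6, 7, 10], [11]]


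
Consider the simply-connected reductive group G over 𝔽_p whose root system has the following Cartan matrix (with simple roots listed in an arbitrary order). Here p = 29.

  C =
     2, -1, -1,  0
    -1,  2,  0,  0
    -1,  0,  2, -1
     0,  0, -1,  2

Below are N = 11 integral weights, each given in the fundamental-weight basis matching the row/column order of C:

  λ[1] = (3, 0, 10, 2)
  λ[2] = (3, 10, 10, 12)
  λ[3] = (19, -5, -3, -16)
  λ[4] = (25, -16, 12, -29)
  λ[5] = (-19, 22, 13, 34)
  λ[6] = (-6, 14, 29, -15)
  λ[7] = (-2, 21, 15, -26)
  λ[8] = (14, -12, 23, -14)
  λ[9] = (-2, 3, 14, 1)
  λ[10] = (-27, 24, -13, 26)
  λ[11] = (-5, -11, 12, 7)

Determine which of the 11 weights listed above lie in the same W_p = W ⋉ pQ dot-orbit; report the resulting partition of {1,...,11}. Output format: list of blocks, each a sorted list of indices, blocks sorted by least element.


Cartan matrix: type A_4 (|W|=120); un-permuting the 4 rows.

Ā_29 reps of the 11 weights (A_4, coords as presented):

  1: (4, 1, 11, 3);  2: (4, 1, 11, 3);  3: (1, 3, 14, 2);  4: (4, 1, 11, 3);  5: (4, 14, 2, 4);  6: (4, 1, 11, 3);  7: (9, 4, 1, 7);  8: (4, 1, 11, 3);  9: (1, 3, 14, 2);  10: (1, 3, 14, 2);  11: (9, 4, 1, 7)

The 11 indices split into 4 linkage classes (same alcove rep ⇔ same W_29-dot-orbit):

[[1, 2, 4, 6, 8], [3, 9, 10], [5], [7, 11]]


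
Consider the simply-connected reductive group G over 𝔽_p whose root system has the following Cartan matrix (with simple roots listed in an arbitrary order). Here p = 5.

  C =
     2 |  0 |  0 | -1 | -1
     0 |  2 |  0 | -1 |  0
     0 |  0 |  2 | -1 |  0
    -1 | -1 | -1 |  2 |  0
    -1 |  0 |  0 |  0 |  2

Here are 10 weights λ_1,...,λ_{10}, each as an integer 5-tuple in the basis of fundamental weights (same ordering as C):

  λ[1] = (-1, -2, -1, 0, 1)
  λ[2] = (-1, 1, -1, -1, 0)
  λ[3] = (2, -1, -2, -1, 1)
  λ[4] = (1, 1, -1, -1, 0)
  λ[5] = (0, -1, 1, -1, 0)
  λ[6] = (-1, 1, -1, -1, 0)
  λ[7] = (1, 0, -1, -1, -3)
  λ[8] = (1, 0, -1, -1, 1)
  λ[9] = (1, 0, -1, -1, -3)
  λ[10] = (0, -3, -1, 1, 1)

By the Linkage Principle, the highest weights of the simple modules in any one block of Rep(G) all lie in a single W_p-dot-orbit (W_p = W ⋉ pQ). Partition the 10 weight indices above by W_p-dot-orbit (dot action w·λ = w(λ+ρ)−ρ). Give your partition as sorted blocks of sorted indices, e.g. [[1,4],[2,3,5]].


Type D_5, rank 5, |W|=1920; reorder rows/cols to standard.

Alcove-folded reps (p=5, 10 weights, presented ϖ-order):

  1: (0, 1, 0, 0, 2);  2: (0, 2, 0, 0, 1);  3: (0, 1, 0, 0, 2);  4: (0, 2, 0, 0, 1);  5: (1, 0, 2, 0, 1);  6: (0, 2, 0, 0, 1);  7: (0, 1, 0, 0, 2);  8: (0, 1, 0, 0, 2);  9: (0, 1, 0, 0, 2);  10: (0, 2, 0, 0, 2)

4 distinct reps among the 10 weights ⇒ 4 W_5-linkage classes:

[[1, 3, 7, 8, 9], [2, 4, 6], [5], [10]]


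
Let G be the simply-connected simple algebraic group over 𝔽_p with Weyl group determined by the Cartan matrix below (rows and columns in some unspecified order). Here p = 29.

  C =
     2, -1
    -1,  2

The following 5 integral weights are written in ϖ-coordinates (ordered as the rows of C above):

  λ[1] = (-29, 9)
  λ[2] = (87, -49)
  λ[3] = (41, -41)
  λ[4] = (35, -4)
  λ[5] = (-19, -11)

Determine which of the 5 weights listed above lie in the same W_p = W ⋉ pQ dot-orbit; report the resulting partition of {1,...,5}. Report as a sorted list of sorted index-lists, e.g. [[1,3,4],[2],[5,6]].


Dynkin diagram of C (from the 2 off-diagonal −1 entries): A_2.

Folding the 5 weights λ_j+ρ into Ā_29 (reps in the given 2-coord order):

  λ_1+ρ ↦ (10, 18)
  λ_2+ρ ↦ (10, 18)
  λ_3+ρ ↦ (11, 16)
  λ_4+ρ ↦ (22, 4)
  λ_5+ρ ↦ (10, 18)

These 5 weights hit 3 W_29-dot-orbits; sizes (3, 1, 1):

[[1, 2, 5], [3], [4]]


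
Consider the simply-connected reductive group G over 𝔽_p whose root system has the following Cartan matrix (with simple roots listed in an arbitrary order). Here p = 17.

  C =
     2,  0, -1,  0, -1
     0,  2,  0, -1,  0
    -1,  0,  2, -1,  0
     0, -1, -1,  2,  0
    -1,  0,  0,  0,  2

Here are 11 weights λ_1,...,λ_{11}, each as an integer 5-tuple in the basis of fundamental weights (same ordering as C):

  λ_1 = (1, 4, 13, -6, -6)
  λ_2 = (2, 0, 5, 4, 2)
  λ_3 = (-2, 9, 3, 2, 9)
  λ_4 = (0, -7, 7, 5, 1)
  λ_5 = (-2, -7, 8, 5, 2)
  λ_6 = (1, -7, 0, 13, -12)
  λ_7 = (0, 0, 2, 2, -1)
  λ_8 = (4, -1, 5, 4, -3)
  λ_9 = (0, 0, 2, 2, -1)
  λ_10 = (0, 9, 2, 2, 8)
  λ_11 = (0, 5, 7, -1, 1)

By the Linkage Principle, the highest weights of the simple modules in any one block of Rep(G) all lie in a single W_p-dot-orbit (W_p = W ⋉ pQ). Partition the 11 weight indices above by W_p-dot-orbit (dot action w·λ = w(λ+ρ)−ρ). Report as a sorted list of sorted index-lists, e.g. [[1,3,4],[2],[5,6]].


Root system A_5: the 5×5 matrix C matches after relabeling.

W_17-reps of the 11 weights in Ā_17 (same 5-coord order as C):

    λ_1 → (3, 0, 6, 5, 2)
    λ_2 → (3, 0, 6, 5, 2)
    λ_3 → (1, 1, 3, 3, 0)
    λ_4 → (1, 6, 8, 0, 2)
    λ_5 → (1, 6, 8, 0, 2)
    λ_6 → (1, 6, 8, 0, 2)
    λ_7 → (1, 1, 3, 3, 0)
    λ_8 → (3, 0, 6, 5, 2)
    λ_9 → (1, 1, 3, 3, 0)
    λ_10 → (1, 1, 3, 3, 0)
    λ_11 → (1, 6, 8, 0, 2)

3 distinct reps among the 11 weights ⇒ 3 W_17-linkage classes:

[[1, 2, 8], [3, 7, 9, 10], [4, 5, 6, 11]]


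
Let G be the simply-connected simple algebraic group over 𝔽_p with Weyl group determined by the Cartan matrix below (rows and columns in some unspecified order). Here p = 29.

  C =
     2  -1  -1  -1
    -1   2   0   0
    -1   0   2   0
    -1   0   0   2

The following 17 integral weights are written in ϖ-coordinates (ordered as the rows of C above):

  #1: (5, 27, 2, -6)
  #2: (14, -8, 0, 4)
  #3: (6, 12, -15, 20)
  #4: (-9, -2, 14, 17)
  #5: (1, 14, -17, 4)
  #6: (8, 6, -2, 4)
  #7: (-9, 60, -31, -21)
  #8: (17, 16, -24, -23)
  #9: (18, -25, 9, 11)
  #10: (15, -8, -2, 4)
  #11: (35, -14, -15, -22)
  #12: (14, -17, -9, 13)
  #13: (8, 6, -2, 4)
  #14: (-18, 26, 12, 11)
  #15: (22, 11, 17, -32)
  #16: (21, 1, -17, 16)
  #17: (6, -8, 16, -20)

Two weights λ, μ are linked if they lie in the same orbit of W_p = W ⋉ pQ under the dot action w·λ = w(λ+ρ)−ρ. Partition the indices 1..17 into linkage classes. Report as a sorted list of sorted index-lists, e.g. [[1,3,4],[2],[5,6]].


Type D_4, rank 4, |W|=192; reorder rows/cols to standard.

Alcove-folded reps (p=29, 17 weights, presented ϖ-order):

  λ_1+ρ ↦ (0, 20, 5, 3);  λ_2+ρ ↦ (8, 7, 1, 5);  λ_3+ρ ↦ (5, 1, 2, 9);  λ_4+ρ ↦ (1, 8, 6, 9);  λ_5+ρ ↦ (5, 1, 2, 9);  λ_6+ρ ↦ (8, 7, 1, 5);  λ_7+ρ ↦ (0, 20, 5, 3);  λ_8+ρ ↦ (2, 10, 4, 5);  λ_9+ρ ↦ (5, 12, 2, 0);  λ_10+ρ ↦ (8, 7, 1, 5);  λ_11+ρ ↦ (5, 1, 2, 9);  λ_12+ρ ↦ (8, 7, 1, 5);  λ_13+ρ ↦ (8, 7, 1, 5);  λ_14+ρ ↦ (2, 10, 4, 5);  λ_15+ρ ↦ (2, 10, 4, 5);  λ_16+ρ ↦ (2, 10, 4, 5);  λ_17+ρ ↦ (5, 12, 2, 0)

The 17 indices split into 6 linkage classes (same alcove rep ⇔ same W_29-dot-orbit):

[[1, 7], [2, 6, 10, 12, 13], [3, 5, 11], [4], [8, 14, 15, 16], [9, 17]]


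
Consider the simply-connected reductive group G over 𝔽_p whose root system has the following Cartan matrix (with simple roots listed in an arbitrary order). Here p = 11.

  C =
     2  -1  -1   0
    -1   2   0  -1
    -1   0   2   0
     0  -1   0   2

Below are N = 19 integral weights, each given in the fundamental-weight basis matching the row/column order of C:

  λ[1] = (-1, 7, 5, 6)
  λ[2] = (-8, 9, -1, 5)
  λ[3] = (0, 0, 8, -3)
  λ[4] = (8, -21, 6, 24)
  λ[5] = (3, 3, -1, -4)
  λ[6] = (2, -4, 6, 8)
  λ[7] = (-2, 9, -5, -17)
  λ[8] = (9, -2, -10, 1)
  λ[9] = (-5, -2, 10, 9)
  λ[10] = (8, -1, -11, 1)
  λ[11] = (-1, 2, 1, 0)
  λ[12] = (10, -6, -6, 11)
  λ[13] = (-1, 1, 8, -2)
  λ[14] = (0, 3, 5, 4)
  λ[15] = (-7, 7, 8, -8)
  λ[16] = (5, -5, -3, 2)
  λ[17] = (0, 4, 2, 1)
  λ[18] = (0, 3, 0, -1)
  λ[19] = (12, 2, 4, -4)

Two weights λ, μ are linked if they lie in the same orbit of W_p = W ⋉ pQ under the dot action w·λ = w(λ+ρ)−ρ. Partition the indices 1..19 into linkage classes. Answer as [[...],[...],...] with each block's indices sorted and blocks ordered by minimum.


Dynkin diagram of C (from the 6 off-diagonal −1 entries): A_4.

Folding the 19 weights λ_j+ρ into Ā_11 (reps in the given 4-coord order):

  λ_1 → (4, 1, 0, 3)
  λ_2 → (0, 3, 2, 1)
  λ_3 → (0, 1, 9, 1)
  λ_4 → (0, 3, 2, 1)
  λ_5 → (4, 1, 0, 3)
  λ_6 → (0, 3, 2, 1)
  λ_7 → (1, 4, 1, 0)
  λ_8 → (0, 1, 9, 1)
  λ_9 → (1, 4, 1, 0)
  λ_10 → (0, 1, 9, 1)
  λ_11 → (0, 3, 2, 1)
  λ_12 → (1, 4, 1, 0)
  λ_13 → (0, 1, 9, 1)
  λ_14 → (1, 4, 1, 0)
  λ_15 → (1, 5, 3, 2)
  λ_16 → (0, 3, 2, 1)
  λ_17 → (1, 5, 3, 2)
  λ_18 → (1, 4, 1, 0)
  λ_19 → (1, 5, 3, 2)

5 distinct reps among the 19 weights ⇒ 5 W_11-linkage classes:

[[1, 5], [2, 4, 6, 11, 16], [3, 8, 10, 13], [7, 9, 12, 14, 18], [15, 17, 19]]


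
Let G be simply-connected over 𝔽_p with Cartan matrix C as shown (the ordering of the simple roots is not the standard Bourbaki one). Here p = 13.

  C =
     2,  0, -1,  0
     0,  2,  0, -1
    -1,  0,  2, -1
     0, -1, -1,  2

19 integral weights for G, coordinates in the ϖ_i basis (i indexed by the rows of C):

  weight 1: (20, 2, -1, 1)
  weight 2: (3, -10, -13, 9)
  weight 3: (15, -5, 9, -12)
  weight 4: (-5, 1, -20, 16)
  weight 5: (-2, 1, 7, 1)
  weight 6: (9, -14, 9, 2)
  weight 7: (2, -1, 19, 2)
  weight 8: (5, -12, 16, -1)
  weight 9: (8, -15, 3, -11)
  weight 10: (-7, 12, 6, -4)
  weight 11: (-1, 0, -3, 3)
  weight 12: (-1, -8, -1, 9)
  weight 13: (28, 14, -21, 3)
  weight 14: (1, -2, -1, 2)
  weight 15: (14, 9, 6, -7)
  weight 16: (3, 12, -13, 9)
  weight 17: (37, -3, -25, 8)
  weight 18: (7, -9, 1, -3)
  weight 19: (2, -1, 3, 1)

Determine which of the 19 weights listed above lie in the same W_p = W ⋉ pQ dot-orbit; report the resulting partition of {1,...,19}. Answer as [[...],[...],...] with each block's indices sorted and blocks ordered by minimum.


Dynkin diagram of C (from the 6 off-diagonal −1 entries): A_4.

W_13-reps of the 19 weights in Ā_13 (same 4-coord order as C):

  λ_1 → (0, 2, 8, 0)
  λ_2 → (1, 2, 7, 2)
  λ_3 → (2, 1, 0, 2)
  λ_4 → (3, 0, 4, 2)
  λ_5 → (1, 2, 7, 2)
  λ_6 → (0, 7, 0, 3)
  λ_7 → (0, 7, 0, 3)
  λ_8 → (0, 6, 2, 1)
  λ_9 → (0, 6, 2, 1)
  λ_10 → (0, 6, 2, 1)
  λ_11 → (2, 1, 0, 2)
  λ_12 → (0, 7, 0, 3)
  λ_13 → (0, 6, 2, 1)
  λ_14 → (2, 1, 0, 2)
  λ_15 → (0, 6, 2, 1)
  λ_16 → (2, 1, 0, 2)
  λ_17 → (1, 2, 7, 2)
  λ_18 → (0, 2, 8, 0)
  λ_19 → (3, 0, 4, 2)

Linkage partition of the 19 weights (6 classes, p=13):

[[1, 18], [2, 5, 17], [3, 11, 14, 16], [4, 19], [6, 7, 12], [8, 9, 10, 13, 15]]


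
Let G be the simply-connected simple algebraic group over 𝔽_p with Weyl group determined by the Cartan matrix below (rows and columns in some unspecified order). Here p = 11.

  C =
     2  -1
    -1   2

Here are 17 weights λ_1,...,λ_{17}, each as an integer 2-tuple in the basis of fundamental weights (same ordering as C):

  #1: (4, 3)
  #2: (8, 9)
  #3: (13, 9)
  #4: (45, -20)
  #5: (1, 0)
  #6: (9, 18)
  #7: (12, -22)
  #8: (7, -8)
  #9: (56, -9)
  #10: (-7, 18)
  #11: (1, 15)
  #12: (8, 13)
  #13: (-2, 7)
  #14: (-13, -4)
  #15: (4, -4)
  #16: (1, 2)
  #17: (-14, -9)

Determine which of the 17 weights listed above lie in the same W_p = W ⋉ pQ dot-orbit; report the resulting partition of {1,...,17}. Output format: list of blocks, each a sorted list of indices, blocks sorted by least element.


Type A_2, rank 2, |W|=6; reorder rows/cols to standard.

λ_j+ρ reflected into Ā_11 (⟨·,θ^∨⟩≤11); 2-tuples as given:

  [1] (5, 4);  [2] (1, 2);  [3] (2, 1);  [4] (2, 3);  [5] (2, 1);  [6] (1, 7);  [7] (2, 1);  [8] (1, 7);  [9] (2, 3);  [10] (2, 3);  [11] (5, 4);  [12] (2, 1);  [13] (1, 7);  [14] (1, 7);  [15] (2, 3);  [16] (2, 3);  [17] (2, 1)

Partition of {1..17} into 5 W_11-dot-orbits:

[[1, 11], [2], [3, 5, 7, 12, 17], [4, 9, 10, 15, 16], [6, 8, 13, 14]]


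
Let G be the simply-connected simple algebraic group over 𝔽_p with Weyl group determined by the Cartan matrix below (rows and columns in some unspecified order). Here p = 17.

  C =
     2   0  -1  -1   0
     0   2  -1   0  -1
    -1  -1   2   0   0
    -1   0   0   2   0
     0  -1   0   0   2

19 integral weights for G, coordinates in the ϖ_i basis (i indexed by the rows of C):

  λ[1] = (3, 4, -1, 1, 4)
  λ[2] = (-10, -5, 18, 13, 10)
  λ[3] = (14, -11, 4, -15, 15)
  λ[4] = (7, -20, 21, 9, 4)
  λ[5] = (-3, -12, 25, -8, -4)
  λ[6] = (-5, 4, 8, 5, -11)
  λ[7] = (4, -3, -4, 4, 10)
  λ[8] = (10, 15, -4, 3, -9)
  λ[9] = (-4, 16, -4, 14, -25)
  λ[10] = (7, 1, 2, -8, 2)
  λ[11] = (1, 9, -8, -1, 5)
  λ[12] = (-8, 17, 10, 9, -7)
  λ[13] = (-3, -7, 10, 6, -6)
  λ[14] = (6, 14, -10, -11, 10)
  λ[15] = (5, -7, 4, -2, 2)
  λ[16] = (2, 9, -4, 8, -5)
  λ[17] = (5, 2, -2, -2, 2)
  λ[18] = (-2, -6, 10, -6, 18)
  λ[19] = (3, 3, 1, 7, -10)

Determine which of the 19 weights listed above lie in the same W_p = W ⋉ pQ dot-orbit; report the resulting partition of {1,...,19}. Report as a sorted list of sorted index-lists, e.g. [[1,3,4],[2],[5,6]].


Dynkin diagram of C (from the 8 off-diagonal −1 entries): A_5.

λ_j+ρ reflected into Ā_17 (⟨·,θ^∨⟩≤17); 5-tuples as given:

  λ_1 → (4, 5, 0, 2, 5);  λ_2 → (0, 3, 3, 7, 2);  λ_3 → (4, 2, 1, 1, 3);  λ_4 → (1, 2, 3, 7, 3);  λ_5 → (0, 3, 3, 7, 2);  λ_6 → (4, 5, 0, 2, 5);  λ_7 → (0, 3, 2, 5, 6);  λ_8 → (1, 2, 3, 7, 3);  λ_9 → (0, 3, 3, 7, 2);  λ_10 → (1, 2, 3, 7, 3);  λ_11 → (0, 3, 2, 5, 6);  λ_12 → (4, 2, 1, 1, 3);  λ_13 → (0, 3, 2, 5, 6);  λ_14 → (0, 3, 3, 7, 2);  λ_15 → (4, 2, 1, 1, 3);  λ_16 → (0, 3, 3, 7, 2);  λ_17 → (4, 2, 1, 1, 3);  λ_18 → (0, 3, 2, 5, 6);  λ_19 → (1, 2, 3, 7, 3)

Grouping the 19 weights by Ā_17-representative: 5 linkage classes.

[[1, 6], [2, 5, 9, 14, 16], [3, 12, 15, 17], [4, 8, 10, 19], [7, 11, 13, 18]]
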